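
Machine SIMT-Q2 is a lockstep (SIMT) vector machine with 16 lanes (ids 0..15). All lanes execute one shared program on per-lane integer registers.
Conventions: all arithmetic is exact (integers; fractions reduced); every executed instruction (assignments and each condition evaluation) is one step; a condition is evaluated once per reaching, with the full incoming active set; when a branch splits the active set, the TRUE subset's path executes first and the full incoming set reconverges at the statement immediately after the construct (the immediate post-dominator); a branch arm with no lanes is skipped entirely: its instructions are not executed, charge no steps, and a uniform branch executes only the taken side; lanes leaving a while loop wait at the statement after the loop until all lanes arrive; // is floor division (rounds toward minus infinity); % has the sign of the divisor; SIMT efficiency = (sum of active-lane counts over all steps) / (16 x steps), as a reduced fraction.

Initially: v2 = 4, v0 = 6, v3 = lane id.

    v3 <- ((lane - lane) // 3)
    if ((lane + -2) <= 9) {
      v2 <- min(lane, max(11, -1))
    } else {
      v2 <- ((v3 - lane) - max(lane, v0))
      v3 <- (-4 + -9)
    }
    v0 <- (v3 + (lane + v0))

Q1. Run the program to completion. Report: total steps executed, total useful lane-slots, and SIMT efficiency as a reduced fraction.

Answer: 6 steps, 68 useful, 17/24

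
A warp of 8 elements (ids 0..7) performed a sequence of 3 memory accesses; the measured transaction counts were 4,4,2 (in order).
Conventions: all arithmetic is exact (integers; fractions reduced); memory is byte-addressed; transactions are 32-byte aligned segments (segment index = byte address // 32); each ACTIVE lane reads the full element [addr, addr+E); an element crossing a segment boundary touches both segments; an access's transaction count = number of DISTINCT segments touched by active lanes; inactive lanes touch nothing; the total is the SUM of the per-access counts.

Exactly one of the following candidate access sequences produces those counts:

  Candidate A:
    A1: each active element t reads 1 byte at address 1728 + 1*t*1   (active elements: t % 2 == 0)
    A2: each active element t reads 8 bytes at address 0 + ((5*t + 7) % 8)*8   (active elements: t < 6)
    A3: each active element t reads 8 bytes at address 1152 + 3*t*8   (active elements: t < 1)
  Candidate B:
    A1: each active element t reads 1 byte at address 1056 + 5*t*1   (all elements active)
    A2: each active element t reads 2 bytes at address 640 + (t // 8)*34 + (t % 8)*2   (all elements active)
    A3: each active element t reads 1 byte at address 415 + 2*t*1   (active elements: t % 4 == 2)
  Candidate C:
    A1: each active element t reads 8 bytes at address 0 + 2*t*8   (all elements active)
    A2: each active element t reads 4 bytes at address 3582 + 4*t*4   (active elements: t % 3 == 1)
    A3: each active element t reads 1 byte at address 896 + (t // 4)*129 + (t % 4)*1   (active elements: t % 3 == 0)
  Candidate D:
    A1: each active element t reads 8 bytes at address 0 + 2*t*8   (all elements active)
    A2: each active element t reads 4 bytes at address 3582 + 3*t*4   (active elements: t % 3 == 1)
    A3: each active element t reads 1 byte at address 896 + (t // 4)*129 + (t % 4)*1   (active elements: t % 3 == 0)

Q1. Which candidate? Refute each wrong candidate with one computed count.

A: A1 gives 1 transaction, not 4
B: A1 gives 2 transactions, not 4
D: A2 gives 3 transactions, not 4
C: all counts match (4,4,2)

Answer: C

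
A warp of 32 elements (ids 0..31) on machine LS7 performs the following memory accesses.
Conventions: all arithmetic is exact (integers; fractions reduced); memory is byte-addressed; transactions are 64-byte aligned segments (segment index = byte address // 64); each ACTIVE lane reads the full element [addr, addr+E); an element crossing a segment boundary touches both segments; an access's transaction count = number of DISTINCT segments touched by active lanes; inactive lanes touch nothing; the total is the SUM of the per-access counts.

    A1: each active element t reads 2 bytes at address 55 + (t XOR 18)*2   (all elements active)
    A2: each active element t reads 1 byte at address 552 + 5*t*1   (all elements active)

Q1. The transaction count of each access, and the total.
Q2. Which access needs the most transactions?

A1: 2 transactions
A2: 4 transactions

Answer: 2,4; total 6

Answer: A2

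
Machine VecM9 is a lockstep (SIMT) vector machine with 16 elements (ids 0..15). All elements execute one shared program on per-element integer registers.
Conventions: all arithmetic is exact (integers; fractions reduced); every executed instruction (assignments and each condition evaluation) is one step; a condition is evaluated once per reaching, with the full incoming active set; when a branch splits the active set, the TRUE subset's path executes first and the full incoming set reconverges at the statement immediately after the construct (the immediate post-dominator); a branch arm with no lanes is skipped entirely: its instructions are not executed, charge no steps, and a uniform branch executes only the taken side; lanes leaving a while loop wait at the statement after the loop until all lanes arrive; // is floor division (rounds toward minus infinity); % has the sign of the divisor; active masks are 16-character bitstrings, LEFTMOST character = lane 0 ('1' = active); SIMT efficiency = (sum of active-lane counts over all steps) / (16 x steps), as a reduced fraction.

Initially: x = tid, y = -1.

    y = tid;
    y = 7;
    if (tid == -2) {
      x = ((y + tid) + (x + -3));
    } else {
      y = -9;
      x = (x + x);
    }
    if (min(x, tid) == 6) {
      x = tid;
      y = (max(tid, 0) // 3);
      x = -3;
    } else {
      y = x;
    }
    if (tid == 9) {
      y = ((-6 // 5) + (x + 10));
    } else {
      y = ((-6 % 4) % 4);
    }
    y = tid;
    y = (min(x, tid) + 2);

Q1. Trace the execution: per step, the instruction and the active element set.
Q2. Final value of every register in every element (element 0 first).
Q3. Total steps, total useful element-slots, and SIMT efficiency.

step 0: y <- tid                     1111111111111111
step 1: y <- 7                       1111111111111111
step 2: eval (tid == -2)             1111111111111111
step 3: y <- -9                      1111111111111111
step 4: x <- (x + x)                 1111111111111111
step 5: eval (min(x, tid) == 6)      1111111111111111
step 6: x <- tid                     0000001000000000
step 7: y <- (max(tid, 0) // 3)      0000001000000000
step 8: x <- -3                      0000001000000000
step 9: y <- x                       1111110111111111
step 10: eval (tid == 9)              1111111111111111
step 11: y <- ((-6 // 5) + (x + 10))  0000000001000000
step 12: y <- ((-6 % 4) % 4)          1111111110111111
step 13: y <- tid                     1111111111111111
step 14: y <- (min(x, tid) + 2)       1111111111111111

Answer: 15 steps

x: 0,2,4,6,8,10,-3,14,16,18,20,22,24,26,28,30
y: 2,3,4,5,6,7,-1,9,10,11,12,13,14,15,16,17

steps = 15; useful = 178; efficiency = 178/240 = 89/120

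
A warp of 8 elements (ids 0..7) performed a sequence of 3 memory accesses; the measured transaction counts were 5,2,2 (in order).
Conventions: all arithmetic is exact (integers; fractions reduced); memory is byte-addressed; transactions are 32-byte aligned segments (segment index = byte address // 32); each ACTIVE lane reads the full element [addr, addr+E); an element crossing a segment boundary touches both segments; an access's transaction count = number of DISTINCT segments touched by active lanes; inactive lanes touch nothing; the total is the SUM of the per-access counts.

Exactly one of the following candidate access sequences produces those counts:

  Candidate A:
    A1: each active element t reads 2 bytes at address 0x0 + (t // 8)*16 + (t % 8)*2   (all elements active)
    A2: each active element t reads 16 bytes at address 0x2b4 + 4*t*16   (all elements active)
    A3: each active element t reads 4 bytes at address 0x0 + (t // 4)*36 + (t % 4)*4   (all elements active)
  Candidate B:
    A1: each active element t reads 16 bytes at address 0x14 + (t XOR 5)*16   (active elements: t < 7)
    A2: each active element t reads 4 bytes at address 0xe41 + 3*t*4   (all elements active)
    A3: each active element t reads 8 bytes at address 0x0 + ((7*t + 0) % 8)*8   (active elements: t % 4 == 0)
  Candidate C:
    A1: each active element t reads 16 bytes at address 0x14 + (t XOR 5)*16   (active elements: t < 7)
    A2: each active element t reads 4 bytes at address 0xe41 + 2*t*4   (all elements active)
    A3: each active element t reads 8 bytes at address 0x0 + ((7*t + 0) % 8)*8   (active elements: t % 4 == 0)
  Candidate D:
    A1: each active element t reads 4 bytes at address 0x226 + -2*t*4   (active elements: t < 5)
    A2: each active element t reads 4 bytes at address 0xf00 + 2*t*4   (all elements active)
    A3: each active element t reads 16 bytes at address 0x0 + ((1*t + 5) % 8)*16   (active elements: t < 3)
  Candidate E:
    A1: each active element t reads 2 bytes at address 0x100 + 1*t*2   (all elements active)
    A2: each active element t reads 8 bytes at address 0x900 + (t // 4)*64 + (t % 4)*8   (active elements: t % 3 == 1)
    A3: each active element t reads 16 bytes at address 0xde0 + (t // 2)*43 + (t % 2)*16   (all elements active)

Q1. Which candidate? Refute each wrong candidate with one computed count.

A: A1 gives 1 transaction, not 5
B: A2 gives 3 transactions, not 2
D: A1 gives 2 transactions, not 5
E: A1 gives 1 transaction, not 5
C: all counts match (5,2,2)

Answer: C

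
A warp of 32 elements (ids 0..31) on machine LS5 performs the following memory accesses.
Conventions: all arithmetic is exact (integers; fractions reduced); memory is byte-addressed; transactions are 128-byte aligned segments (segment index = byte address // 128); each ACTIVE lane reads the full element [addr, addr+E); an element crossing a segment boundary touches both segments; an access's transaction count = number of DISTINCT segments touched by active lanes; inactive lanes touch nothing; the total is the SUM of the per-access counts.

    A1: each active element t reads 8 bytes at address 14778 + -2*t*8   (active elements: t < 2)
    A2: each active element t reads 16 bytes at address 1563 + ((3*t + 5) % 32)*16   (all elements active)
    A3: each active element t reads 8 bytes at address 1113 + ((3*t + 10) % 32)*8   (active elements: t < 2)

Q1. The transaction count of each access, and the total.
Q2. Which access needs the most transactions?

A1: 1 transaction
A2: 5 transactions
A3: 1 transaction

Answer: 1,5,1; total 7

Answer: A2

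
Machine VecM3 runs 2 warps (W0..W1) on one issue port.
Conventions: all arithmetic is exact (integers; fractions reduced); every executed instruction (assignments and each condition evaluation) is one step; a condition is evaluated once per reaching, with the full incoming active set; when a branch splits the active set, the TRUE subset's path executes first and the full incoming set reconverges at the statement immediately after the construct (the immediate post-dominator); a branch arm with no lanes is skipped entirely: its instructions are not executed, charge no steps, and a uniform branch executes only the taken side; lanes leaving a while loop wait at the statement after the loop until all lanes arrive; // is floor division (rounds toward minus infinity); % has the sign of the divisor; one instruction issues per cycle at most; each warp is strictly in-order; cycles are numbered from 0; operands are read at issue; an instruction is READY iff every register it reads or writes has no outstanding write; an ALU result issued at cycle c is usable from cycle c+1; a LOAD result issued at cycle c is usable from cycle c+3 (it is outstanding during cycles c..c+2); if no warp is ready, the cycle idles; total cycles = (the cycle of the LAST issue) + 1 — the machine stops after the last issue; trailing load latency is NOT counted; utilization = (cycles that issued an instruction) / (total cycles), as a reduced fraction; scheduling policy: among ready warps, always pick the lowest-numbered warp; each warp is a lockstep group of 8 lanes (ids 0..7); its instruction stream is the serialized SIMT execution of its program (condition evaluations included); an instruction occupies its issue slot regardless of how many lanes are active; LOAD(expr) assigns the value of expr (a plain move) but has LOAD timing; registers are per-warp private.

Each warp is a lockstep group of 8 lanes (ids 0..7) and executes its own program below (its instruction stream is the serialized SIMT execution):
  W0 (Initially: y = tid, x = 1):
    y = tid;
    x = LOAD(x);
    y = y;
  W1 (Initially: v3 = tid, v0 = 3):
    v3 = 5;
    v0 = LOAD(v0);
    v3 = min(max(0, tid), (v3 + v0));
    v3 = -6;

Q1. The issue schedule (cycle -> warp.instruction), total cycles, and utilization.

cycle 0: W0.I0
cycle 1: W0.I1
cycle 2: W0.I2
cycle 3: W1.I0
cycle 4: W1.I1
cycle 5: idle
cycle 6: idle
cycle 7: W1.I2
cycle 8: W1.I3

Answer: 9 cycles, utilization 7/9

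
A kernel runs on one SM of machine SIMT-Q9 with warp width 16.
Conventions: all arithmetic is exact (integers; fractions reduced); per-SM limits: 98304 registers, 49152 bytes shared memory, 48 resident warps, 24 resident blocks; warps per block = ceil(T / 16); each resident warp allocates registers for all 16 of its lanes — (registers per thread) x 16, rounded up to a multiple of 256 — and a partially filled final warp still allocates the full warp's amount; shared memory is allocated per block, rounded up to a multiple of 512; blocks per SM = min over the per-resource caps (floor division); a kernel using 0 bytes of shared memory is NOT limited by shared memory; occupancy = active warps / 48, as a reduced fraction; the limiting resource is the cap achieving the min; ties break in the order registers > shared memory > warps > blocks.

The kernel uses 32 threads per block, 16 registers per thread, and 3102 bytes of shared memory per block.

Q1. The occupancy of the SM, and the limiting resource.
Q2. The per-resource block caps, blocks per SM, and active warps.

Answer: occupancy 13/24, limited by shared memory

registers: 192 blocks
shared memory: 13 blocks
warps: 24 blocks
blocks: 24 blocks

Answer: 13 blocks, 26 active warps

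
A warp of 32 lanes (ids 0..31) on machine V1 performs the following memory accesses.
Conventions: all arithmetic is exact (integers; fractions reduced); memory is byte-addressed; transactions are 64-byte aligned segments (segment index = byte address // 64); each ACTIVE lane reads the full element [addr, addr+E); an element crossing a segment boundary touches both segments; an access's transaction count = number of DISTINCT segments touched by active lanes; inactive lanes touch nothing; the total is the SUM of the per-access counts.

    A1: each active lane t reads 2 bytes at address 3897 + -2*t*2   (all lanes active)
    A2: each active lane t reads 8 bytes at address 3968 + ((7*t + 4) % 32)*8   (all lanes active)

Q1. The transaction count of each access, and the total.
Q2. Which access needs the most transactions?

A1: 3 transactions
A2: 4 transactions

Answer: 3,4; total 7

Answer: A2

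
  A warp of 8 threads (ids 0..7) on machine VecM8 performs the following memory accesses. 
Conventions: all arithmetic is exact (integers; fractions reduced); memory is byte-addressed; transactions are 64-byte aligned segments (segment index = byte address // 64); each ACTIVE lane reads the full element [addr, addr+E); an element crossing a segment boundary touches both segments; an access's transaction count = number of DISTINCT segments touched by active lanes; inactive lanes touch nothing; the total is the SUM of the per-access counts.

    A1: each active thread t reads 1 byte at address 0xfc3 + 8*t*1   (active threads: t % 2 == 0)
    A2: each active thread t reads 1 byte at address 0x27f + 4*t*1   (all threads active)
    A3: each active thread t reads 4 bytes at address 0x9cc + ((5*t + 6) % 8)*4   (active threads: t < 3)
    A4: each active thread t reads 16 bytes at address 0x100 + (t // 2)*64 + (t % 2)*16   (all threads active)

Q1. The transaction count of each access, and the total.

A1: 1 transaction
A2: 2 transactions
A3: 1 transaction
A4: 4 transactions

Answer: 1,2,1,4; total 8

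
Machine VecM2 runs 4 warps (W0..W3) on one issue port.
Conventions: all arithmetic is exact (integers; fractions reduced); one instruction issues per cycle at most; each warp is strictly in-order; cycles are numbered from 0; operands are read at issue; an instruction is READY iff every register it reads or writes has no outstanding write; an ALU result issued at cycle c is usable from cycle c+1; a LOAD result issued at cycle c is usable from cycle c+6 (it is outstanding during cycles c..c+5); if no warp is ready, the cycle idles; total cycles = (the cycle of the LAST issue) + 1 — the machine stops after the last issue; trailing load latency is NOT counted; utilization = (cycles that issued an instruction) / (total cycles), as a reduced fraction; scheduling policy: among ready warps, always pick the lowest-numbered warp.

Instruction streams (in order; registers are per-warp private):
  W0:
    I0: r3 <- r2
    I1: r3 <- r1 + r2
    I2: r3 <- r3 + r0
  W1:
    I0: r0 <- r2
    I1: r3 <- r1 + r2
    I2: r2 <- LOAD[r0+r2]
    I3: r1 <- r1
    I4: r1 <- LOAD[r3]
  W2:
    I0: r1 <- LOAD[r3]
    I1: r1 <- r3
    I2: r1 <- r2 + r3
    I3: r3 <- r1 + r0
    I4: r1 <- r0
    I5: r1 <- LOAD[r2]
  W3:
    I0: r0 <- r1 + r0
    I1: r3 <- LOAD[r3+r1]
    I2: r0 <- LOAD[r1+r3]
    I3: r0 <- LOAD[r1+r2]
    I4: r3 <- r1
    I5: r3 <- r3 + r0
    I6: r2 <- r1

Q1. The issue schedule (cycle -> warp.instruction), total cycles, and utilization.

cycle 0: W0.I0
cycle 1: W0.I1
cycle 2: W0.I2
cycle 3: W1.I0
cycle 4: W1.I1
cycle 5: W1.I2
cycle 6: W1.I3
cycle 7: W1.I4
cycle 8: W2.I0
cycle 9: W3.I0
cycle 10: W3.I1
cycle 11: idle
cycle 12: idle
cycle 13: idle
cycle 14: W2.I1
cycle 15: W2.I2
cycle 16: W2.I3
cycle 17: W2.I4
cycle 18: W2.I5
cycle 19: W3.I2
cycle 20: idle
cycle 21: idle
cycle 22: idle
cycle 23: idle
cycle 24: idle
cycle 25: W3.I3
cycle 26: W3.I4
cycle 27: idle
cycle 28: idle
cycle 29: idle
cycle 30: idle
cycle 31: W3.I5
cycle 32: W3.I6

Answer: 33 cycles, utilization 7/11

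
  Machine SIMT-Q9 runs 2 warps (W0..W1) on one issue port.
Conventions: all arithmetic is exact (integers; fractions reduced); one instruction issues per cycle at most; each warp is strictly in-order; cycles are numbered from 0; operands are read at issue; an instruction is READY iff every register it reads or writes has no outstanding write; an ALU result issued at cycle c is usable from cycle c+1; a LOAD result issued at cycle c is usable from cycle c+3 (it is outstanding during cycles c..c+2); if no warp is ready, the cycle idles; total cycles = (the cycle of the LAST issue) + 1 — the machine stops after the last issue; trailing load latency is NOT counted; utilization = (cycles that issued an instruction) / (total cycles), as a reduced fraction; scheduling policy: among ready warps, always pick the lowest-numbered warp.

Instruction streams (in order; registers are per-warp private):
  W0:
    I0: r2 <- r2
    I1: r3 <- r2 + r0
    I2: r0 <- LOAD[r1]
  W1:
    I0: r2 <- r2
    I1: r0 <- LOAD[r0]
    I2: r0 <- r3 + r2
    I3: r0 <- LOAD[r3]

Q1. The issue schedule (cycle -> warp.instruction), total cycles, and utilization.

cycle 0: W0.I0
cycle 1: W0.I1
cycle 2: W0.I2
cycle 3: W1.I0
cycle 4: W1.I1
cycle 5: idle
cycle 6: idle
cycle 7: W1.I2
cycle 8: W1.I3

Answer: 9 cycles, utilization 7/9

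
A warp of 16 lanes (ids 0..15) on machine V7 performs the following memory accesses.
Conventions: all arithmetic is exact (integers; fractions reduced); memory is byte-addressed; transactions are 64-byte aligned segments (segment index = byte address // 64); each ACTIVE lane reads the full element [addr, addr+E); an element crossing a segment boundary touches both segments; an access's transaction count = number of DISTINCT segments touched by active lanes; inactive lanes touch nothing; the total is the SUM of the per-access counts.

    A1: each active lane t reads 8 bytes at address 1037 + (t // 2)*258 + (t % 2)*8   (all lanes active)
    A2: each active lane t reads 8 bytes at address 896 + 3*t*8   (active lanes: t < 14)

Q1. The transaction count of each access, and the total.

A1: 8 transactions
A2: 5 transactions

Answer: 8,5; total 13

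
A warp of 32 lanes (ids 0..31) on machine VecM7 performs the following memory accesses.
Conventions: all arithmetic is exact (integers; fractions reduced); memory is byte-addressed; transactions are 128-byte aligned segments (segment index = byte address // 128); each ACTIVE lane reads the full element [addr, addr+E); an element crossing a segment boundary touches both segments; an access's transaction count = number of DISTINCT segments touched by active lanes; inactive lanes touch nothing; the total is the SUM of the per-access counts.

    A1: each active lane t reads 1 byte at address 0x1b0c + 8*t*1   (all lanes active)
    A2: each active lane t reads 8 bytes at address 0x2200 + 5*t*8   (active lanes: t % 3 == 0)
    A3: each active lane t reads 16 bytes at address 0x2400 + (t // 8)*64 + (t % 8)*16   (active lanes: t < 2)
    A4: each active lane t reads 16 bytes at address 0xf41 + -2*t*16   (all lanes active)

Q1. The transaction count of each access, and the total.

A1: 3 transactions
A2: 10 transactions
A3: 1 transaction
A4: 9 transactions

Answer: 3,10,1,9; total 23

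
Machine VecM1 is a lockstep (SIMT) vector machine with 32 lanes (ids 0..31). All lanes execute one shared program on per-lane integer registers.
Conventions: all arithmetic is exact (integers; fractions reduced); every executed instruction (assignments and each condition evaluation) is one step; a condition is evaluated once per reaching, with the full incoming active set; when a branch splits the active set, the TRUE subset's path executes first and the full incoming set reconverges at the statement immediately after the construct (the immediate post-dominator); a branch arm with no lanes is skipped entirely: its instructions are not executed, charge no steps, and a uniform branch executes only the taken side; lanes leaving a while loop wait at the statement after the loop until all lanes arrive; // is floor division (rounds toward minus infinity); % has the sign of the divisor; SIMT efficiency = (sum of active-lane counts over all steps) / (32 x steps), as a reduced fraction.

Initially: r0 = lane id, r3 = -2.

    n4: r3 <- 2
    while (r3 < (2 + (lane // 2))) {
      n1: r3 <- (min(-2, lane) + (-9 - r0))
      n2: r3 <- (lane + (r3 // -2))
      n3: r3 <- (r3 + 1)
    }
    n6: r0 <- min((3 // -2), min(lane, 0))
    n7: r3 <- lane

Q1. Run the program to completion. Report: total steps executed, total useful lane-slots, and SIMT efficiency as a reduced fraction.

Answer: 8 steps, 248 useful, 31/32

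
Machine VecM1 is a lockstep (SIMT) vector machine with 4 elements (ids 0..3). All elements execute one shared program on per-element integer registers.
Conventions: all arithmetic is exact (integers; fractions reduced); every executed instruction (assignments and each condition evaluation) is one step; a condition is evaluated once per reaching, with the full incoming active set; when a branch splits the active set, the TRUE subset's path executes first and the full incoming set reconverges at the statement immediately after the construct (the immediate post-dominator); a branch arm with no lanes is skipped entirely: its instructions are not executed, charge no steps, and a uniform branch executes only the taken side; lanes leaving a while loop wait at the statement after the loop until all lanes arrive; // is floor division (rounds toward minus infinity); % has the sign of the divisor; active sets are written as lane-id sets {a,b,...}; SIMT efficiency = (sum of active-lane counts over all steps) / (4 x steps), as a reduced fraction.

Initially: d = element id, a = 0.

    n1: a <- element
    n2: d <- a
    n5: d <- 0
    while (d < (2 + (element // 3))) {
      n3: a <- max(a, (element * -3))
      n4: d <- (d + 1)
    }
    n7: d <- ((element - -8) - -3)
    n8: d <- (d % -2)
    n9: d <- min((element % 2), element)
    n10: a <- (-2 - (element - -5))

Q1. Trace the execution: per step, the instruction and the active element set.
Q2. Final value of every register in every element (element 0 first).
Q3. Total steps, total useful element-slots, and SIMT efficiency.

step 0: a <- element                 {0,1,2,3}
step 1: d <- a                       {0,1,2,3}
step 2: d <- 0                       {0,1,2,3}
step 3: eval (d < (2 + (element // 3))) {0,1,2,3}
step 4: a <- max(a, (element * -3))  {0,1,2,3}
step 5: d <- (d + 1)                 {0,1,2,3}
step 6: eval (d < (2 + (element // 3))) {0,1,2,3}
step 7: a <- max(a, (element * -3))  {0,1,2,3}
step 8: d <- (d + 1)                 {0,1,2,3}
step 9: eval (d < (2 + (element // 3))) {0,1,2,3}
step 10: a <- max(a, (element * -3))  {3}
step 11: d <- (d + 1)                 {3}
step 12: eval (d < (2 + (element // 3))) {3}
step 13: d <- ((element - -8) - -3)   {0,1,2,3}
step 14: d <- (d % -2)                {0,1,2,3}
step 15: d <- min((element % 2), element) {0,1,2,3}
step 16: a <- (-2 - (element - -5))   {0,1,2,3}

Answer: 17 steps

d: 0,1,0,1
a: -7,-8,-9,-10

steps = 17; useful = 59; efficiency = 59/68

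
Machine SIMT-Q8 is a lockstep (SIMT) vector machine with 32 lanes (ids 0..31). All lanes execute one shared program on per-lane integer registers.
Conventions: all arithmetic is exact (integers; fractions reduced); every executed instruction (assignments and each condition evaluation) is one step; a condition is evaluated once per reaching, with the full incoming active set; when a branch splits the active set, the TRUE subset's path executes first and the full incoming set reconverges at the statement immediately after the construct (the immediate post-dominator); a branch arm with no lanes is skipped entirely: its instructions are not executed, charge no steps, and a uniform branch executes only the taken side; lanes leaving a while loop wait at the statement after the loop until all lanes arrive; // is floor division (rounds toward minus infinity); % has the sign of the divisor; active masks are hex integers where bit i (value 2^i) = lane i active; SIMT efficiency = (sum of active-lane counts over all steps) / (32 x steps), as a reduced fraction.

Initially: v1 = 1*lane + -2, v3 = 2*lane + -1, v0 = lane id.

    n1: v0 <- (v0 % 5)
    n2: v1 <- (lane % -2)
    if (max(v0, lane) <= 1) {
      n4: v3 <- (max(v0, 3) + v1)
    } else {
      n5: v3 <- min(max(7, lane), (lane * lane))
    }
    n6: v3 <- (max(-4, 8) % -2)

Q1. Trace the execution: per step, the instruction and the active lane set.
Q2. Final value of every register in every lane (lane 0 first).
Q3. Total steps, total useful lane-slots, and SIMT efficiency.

step 0: v0 <- (v0 % 5)               0xffffffff
step 1: v1 <- (lane % -2)            0xffffffff
step 2: eval (max(v0, lane) <= 1)    0xffffffff
step 3: v3 <- (max(v0, 3) + v1)      0x00000003
step 4: v3 <- min(max(7, lane), (lane * lane)) 0xfffffffc
step 5: v3 <- (max(-4, 8) % -2)      0xffffffff

Answer: 6 steps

v1: 0,-1,0,-1,0,-1,0,-1,0,-1,0,-1,0,-1,0,-1,0,-1,0,-1,0,-1,0,-1,0,-1,0,-1,0,-1,0,-1
v3: 0,0,0,0,0,0,0,0,0,0,0,0,0,0,0,0,0,0,0,0,0,0,0,0,0,0,0,0,0,0,0,0
v0: 0,1,2,3,4,0,1,2,3,4,0,1,2,3,4,0,1,2,3,4,0,1,2,3,4,0,1,2,3,4,0,1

steps = 6; useful = 160; efficiency = 160/192 = 5/6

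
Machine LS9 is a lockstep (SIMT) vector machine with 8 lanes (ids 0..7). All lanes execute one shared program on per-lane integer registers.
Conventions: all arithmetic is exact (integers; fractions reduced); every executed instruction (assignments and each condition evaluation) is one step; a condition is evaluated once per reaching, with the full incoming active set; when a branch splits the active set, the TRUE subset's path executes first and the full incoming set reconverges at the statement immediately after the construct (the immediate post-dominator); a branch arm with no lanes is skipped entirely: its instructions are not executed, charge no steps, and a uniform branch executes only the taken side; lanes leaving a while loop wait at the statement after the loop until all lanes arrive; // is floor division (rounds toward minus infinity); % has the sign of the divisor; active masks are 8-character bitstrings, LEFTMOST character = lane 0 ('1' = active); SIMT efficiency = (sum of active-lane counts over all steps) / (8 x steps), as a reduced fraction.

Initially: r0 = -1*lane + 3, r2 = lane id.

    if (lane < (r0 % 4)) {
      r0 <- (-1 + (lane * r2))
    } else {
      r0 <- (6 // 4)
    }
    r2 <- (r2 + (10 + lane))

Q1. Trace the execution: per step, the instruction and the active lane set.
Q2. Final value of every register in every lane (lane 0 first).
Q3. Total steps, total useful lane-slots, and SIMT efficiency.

step 0: eval (lane < (r0 % 4))       11111111
step 1: r0 <- (-1 + (lane * r2))     11000000
step 2: r0 <- (6 // 4)               00111111
step 3: r2 <- (r2 + (10 + lane))     11111111

Answer: 4 steps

r0: -1,0,1,1,1,1,1,1
r2: 10,12,14,16,18,20,22,24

steps = 4; useful = 24; efficiency = 24/32 = 3/4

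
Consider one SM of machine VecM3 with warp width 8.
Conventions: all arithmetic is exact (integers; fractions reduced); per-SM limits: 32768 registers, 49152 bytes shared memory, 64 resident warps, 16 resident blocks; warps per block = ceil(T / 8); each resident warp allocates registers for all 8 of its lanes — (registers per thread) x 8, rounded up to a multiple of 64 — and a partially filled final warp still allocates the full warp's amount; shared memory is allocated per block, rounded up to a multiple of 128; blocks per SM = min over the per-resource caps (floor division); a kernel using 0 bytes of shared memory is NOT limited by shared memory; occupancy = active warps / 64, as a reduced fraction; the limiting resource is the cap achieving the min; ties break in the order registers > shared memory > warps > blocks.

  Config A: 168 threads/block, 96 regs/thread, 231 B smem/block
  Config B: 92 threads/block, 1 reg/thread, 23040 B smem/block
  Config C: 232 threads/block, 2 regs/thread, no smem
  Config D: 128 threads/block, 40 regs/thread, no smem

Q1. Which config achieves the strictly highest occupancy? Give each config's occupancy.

occupancies: A 21/32, B 3/8, C 29/32, D 1

Answer: D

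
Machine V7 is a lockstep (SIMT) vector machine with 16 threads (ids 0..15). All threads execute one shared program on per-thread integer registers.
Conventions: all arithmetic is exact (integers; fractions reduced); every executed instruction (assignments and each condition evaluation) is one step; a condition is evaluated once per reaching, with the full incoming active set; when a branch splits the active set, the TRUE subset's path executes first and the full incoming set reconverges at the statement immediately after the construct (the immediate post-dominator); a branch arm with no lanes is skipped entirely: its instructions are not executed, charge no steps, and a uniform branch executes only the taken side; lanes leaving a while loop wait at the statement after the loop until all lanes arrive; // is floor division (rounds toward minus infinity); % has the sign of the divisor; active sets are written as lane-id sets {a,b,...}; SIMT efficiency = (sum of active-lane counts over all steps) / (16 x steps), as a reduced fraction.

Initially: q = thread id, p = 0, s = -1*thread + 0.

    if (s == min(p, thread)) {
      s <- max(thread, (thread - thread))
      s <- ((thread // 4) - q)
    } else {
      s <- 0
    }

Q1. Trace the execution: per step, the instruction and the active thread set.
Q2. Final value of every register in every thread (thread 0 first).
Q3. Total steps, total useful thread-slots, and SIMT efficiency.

step 0: eval (s == min(p, thread))   {0,1,2,3,4,5,6,7,8,9,10,11,12,13,14,15}
step 1: s <- max(thread, (thread - thread)) {0}
step 2: s <- ((thread // 4) - q)     {0}
step 3: s <- 0                       {1,2,3,4,5,6,7,8,9,10,11,12,13,14,15}

Answer: 4 steps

q: 0,1,2,3,4,5,6,7,8,9,10,11,12,13,14,15
p: 0,0,0,0,0,0,0,0,0,0,0,0,0,0,0,0
s: 0,0,0,0,0,0,0,0,0,0,0,0,0,0,0,0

steps = 4; useful = 33; efficiency = 33/64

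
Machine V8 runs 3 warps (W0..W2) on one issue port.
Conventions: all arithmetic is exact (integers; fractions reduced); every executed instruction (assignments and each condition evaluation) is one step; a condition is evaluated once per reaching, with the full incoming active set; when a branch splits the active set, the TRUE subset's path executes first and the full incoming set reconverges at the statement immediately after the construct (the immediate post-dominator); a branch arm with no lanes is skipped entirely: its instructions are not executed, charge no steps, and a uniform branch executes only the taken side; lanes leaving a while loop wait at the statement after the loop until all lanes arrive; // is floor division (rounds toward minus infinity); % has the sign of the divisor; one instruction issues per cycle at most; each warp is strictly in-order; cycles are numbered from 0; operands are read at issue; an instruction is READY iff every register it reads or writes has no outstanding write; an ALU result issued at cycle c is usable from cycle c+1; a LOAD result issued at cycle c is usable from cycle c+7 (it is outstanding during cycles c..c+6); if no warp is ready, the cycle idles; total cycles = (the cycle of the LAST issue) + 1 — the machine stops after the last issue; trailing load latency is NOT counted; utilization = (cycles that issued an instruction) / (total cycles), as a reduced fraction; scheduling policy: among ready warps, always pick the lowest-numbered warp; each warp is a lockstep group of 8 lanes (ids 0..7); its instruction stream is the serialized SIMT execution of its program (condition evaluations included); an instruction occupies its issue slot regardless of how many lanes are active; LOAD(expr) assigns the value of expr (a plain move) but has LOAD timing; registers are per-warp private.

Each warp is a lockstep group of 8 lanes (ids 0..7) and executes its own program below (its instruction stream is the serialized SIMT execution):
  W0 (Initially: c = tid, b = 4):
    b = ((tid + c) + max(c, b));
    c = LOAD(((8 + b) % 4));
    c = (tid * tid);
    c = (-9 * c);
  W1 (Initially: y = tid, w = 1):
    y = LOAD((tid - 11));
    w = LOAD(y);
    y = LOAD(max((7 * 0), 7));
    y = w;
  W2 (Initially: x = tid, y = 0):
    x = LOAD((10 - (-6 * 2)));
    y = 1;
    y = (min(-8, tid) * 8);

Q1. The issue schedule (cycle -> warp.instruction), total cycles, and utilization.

cycle 0: W0.I0
cycle 1: W0.I1
cycle 2: W1.I0
cycle 3: W2.I0
cycle 4: W2.I1
cycle 5: W2.I2
cycle 6: idle
cycle 7: idle
cycle 8: W0.I2
cycle 9: W0.I3
cycle 10: W1.I1
cycle 11: W1.I2
cycle 12: idle
cycle 13: idle
cycle 14: idle
cycle 15: idle
cycle 16: idle
cycle 17: idle
cycle 18: W1.I3

Answer: 19 cycles, utilization 11/19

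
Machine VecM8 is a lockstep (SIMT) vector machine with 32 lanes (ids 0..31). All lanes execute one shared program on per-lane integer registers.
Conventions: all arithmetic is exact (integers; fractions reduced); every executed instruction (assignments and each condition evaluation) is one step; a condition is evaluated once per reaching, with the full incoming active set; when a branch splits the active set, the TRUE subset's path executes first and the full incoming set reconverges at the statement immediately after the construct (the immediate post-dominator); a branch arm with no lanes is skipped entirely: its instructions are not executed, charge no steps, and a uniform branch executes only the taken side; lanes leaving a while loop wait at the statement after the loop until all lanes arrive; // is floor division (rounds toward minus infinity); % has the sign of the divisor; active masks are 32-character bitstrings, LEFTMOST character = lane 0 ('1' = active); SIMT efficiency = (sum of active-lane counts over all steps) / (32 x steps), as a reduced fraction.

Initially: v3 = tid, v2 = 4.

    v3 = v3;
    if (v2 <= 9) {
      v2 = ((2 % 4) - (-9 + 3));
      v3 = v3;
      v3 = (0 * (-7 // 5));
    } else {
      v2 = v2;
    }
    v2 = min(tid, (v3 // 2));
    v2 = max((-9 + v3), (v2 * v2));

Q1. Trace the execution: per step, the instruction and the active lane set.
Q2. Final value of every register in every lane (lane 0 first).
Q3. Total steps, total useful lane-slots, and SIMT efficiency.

step 0: v3 <- v3                     11111111111111111111111111111111
step 1: eval (v2 <= 9)               11111111111111111111111111111111
step 2: v2 <- ((2 % 4) - (-9 + 3))   11111111111111111111111111111111
step 3: v3 <- v3                     11111111111111111111111111111111
step 4: v3 <- (0 * (-7 // 5))        11111111111111111111111111111111
step 5: v2 <- min(tid, (v3 // 2))    11111111111111111111111111111111
step 6: v2 <- max((-9 + v3), (v2 * v2)) 11111111111111111111111111111111

Answer: 7 steps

v3: 0,0,0,0,0,0,0,0,0,0,0,0,0,0,0,0,0,0,0,0,0,0,0,0,0,0,0,0,0,0,0,0
v2: 0,0,0,0,0,0,0,0,0,0,0,0,0,0,0,0,0,0,0,0,0,0,0,0,0,0,0,0,0,0,0,0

steps = 7; useful = 224; efficiency = 224/224 = 1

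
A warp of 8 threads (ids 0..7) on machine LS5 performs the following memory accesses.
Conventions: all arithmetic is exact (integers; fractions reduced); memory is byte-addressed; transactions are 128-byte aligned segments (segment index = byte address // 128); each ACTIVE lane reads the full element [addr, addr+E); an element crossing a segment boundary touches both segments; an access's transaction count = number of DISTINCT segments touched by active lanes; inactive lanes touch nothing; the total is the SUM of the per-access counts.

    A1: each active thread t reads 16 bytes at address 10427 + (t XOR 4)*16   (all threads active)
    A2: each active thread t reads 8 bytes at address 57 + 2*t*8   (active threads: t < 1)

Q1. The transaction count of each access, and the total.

A1: 2 transactions
A2: 1 transaction

Answer: 2,1; total 3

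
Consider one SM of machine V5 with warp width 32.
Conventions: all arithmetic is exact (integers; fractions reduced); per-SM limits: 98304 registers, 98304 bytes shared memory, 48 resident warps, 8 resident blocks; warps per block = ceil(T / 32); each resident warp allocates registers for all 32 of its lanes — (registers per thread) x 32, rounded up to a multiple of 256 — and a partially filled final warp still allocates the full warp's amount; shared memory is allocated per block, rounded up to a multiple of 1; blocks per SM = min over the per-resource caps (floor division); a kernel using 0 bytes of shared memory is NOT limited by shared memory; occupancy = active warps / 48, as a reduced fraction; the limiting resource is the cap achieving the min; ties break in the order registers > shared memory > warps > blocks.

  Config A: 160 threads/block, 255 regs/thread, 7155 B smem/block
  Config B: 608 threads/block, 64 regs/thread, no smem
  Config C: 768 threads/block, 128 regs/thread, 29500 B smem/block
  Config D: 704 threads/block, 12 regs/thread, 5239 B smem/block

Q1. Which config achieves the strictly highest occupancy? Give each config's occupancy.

occupancies: A 5/24, B 19/24, C 1/2, D 11/12

Answer: D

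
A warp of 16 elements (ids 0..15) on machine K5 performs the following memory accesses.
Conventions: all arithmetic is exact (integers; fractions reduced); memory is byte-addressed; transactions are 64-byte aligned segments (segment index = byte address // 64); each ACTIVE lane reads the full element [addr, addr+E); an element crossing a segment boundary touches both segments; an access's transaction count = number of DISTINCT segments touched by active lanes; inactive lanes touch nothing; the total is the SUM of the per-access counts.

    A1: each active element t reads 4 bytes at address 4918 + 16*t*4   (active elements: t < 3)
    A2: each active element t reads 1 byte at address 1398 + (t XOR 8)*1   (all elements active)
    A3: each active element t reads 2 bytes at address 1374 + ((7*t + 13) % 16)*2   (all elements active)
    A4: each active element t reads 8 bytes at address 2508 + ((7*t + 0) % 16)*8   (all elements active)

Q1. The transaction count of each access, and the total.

A1: 3 transactions
A2: 2 transactions
A3: 1 transaction
A4: 3 transactions

Answer: 3,2,1,3; total 9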